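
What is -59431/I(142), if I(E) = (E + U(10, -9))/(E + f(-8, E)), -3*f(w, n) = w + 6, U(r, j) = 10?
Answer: -6359117/114 ≈ -55782.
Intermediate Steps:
f(w, n) = -2 - w/3 (f(w, n) = -(w + 6)/3 = -(6 + w)/3 = -2 - w/3)
I(E) = (10 + E)/(2/3 + E) (I(E) = (E + 10)/(E + (-2 - 1/3*(-8))) = (10 + E)/(E + (-2 + 8/3)) = (10 + E)/(E + 2/3) = (10 + E)/(2/3 + E))
-59431/I(142) = -59431*(2 + 3*142)/(3*(10 + 142)) = -59431/(3*152/(2 + 426)) = -59431/(3*152/428) = -59431/(3*(1/428)*152) = -59431/114/107 = -59431*107/114 = -6359117/114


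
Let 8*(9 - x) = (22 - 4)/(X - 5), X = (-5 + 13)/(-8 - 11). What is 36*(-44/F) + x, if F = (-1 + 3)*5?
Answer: -306909/2060 ≈ -148.98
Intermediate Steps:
F = 10 (F = 2*5 = 10)
X = -8/19 (X = 8/(-19) = 8*(-1/19) = -8/19 ≈ -0.42105)
x = 3879/412 (x = 9 - (22 - 4)/(8*(-8/19 - 5)) = 9 - 9/(4*(-103/19)) = 9 - 9*(-19)/(4*103) = 9 - 1/8*(-342/103) = 9 + 171/412 = 3879/412 ≈ 9.4151)
36*(-44/F) + x = 36*(-44/10) + 3879/412 = 36*(-44*1/10) + 3879/412 = 36*(-22/5) + 3879/412 = -792/5 + 3879/412 = -306909/2060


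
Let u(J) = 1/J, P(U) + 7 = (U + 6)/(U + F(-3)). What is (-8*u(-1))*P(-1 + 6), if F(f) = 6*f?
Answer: -816/13 ≈ -62.769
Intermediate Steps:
P(U) = -7 + (6 + U)/(-18 + U) (P(U) = -7 + (U + 6)/(U + 6*(-3)) = -7 + (6 + U)/(U - 18) = -7 + (6 + U)/(-18 + U))
u(J) = 1/J
(-8*u(-1))*P(-1 + 6) = (-8/(-1))*(6*(22 - (-1 + 6))/(-18 + (-1 + 6))) = (-8*(-1))*(6*(22 - 1*5)/(-18 + 5)) = 8*(6*(22 - 5)/(-13)) = 8*(6*(-1/13)*17) = 8*(-102/13) = -816/13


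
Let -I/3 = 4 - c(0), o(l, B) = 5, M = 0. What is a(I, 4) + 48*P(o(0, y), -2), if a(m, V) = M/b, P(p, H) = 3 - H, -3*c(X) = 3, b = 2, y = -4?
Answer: 240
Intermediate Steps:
c(X) = -1 (c(X) = -1/3*3 = -1)
I = -15 (I = -3*(4 - 1*(-1)) = -3*(4 + 1) = -3*5 = -15)
a(m, V) = 0 (a(m, V) = 0/2 = 0*(1/2) = 0)
a(I, 4) + 48*P(o(0, y), -2) = 0 + 48*(3 - 1*(-2)) = 0 + 48*(3 + 2) = 0 + 48*5 = 0 + 240 = 240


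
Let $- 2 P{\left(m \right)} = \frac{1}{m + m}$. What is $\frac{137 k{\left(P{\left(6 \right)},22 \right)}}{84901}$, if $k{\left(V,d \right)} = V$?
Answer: $- \frac{137}{2037624} \approx -6.7235 \cdot 10^{-5}$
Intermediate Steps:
$P{\left(m \right)} = - \frac{1}{4 m}$ ($P{\left(m \right)} = - \frac{1}{2 \left(m + m\right)} = - \frac{1}{2 \cdot 2 m} = - \frac{\frac{1}{2} \frac{1}{m}}{2} = - \frac{1}{4 m}$)
$\frac{137 k{\left(P{\left(6 \right)},22 \right)}}{84901} = \frac{137 \left(- \frac{1}{4 \cdot 6}\right)}{84901} = 137 \left(\left(- \frac{1}{4}\right) \frac{1}{6}\right) \frac{1}{84901} = 137 \left(- \frac{1}{24}\right) \frac{1}{84901} = \left(- \frac{137}{24}\right) \frac{1}{84901} = - \frac{137}{2037624}$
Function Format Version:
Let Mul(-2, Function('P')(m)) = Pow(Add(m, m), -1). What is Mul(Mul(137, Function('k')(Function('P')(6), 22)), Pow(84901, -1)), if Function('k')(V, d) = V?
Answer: Rational(-137, 2037624) ≈ -6.7235e-5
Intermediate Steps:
Function('P')(m) = Mul(Rational(-1, 4), Pow(m, -1)) (Function('P')(m) = Mul(Rational(-1, 2), Pow(Add(m, m), -1)) = Mul(Rational(-1, 2), Pow(Mul(2, m), -1)) = Mul(Rational(-1, 2), Mul(Rational(1, 2), Pow(m, -1))) = Mul(Rational(-1, 4), Pow(m, -1)))
Mul(Mul(137, Function('k')(Function('P')(6), 22)), Pow(84901, -1)) = Mul(Mul(137, Mul(Rational(-1, 4), Pow(6, -1))), Pow(84901, -1)) = Mul(Mul(137, Mul(Rational(-1, 4), Rational(1, 6))), Rational(1, 84901)) = Mul(Mul(137, Rational(-1, 24)), Rational(1, 84901)) = Mul(Rational(-137, 24), Rational(1, 84901)) = Rational(-137, 2037624)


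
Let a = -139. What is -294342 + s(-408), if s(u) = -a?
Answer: -294203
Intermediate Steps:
s(u) = 139 (s(u) = -1*(-139) = 139)
-294342 + s(-408) = -294342 + 139 = -294203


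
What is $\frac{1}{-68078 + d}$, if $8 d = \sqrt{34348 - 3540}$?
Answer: $- \frac{544624}{37076908821} - \frac{2 \sqrt{7702}}{37076908821} \approx -1.4694 \cdot 10^{-5}$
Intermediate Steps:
$d = \frac{\sqrt{7702}}{4}$ ($d = \frac{\sqrt{34348 - 3540}}{8} = \frac{\sqrt{30808}}{8} = \frac{2 \sqrt{7702}}{8} = \frac{\sqrt{7702}}{4} \approx 21.94$)
$\frac{1}{-68078 + d} = \frac{1}{-68078 + \frac{\sqrt{7702}}{4}}$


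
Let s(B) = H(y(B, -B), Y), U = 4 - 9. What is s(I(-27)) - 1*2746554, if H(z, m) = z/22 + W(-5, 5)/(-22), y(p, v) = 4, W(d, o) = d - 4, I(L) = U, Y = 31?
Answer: -60424175/22 ≈ -2.7466e+6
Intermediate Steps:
U = -5
I(L) = -5
W(d, o) = -4 + d
H(z, m) = 9/22 + z/22 (H(z, m) = z/22 + (-4 - 5)/(-22) = z*(1/22) - 9*(-1/22) = z/22 + 9/22 = 9/22 + z/22)
s(B) = 13/22 (s(B) = 9/22 + (1/22)*4 = 9/22 + 2/11 = 13/22)
s(I(-27)) - 1*2746554 = 13/22 - 1*2746554 = 13/22 - 2746554 = -60424175/22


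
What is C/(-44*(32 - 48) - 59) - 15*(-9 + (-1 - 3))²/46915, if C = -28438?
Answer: -267160769/6052035 ≈ -44.144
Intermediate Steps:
C/(-44*(32 - 48) - 59) - 15*(-9 + (-1 - 3))²/46915 = -28438/(-44*(32 - 48) - 59) - 15*(-9 + (-1 - 3))²/46915 = -28438/(-44*(-16) - 59) - 15*(-9 - 4)²*(1/46915) = -28438/(704 - 59) - 15*(-13)²*(1/46915) = -28438/645 - 15*169*(1/46915) = -28438*1/645 - 2535*1/46915 = -28438/645 - 507/9383 = -267160769/6052035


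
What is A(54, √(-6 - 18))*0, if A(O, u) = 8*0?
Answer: 0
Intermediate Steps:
A(O, u) = 0
A(54, √(-6 - 18))*0 = 0*0 = 0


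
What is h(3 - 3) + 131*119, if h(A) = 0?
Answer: 15589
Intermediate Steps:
h(3 - 3) + 131*119 = 0 + 131*119 = 0 + 15589 = 15589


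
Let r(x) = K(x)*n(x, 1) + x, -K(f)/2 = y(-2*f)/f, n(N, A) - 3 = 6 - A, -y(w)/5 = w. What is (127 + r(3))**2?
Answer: 900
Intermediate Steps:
y(w) = -5*w
n(N, A) = 9 - A (n(N, A) = 3 + (6 - A) = 9 - A)
K(f) = -20 (K(f) = -2*(-(-10)*f)/f = -2*10*f/f = -2*10 = -20)
r(x) = -160 + x (r(x) = -20*(9 - 1*1) + x = -20*(9 - 1) + x = -20*8 + x = -160 + x)
(127 + r(3))**2 = (127 + (-160 + 3))**2 = (127 - 157)**2 = (-30)**2 = 900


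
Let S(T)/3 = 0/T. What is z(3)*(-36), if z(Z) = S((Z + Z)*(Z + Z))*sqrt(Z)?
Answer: 0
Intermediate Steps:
S(T) = 0 (S(T) = 3*(0/T) = 3*0 = 0)
z(Z) = 0 (z(Z) = 0*sqrt(Z) = 0)
z(3)*(-36) = 0*(-36) = 0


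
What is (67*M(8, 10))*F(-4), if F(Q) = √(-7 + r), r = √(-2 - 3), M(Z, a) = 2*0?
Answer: 0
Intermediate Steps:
M(Z, a) = 0
r = I*√5 (r = √(-5) = I*√5 ≈ 2.2361*I)
F(Q) = √(-7 + I*√5)
(67*M(8, 10))*F(-4) = (67*0)*√(-7 + I*√5) = 0*√(-7 + I*√5) = 0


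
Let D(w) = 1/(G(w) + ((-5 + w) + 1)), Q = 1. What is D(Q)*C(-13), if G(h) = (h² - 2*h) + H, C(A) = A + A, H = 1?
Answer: 26/3 ≈ 8.6667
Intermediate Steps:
C(A) = 2*A
G(h) = 1 + h² - 2*h (G(h) = (h² - 2*h) + 1 = 1 + h² - 2*h)
D(w) = 1/(-3 + w² - w) (D(w) = 1/((1 + w² - 2*w) + ((-5 + w) + 1)) = 1/((1 + w² - 2*w) + (-4 + w)) = 1/(-3 + w² - w))
D(Q)*C(-13) = (2*(-13))/(-3 + 1² - 1*1) = -26/(-3 + 1 - 1) = -26/(-3) = -⅓*(-26) = 26/3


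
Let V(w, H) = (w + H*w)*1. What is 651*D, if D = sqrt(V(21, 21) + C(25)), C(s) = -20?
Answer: 651*sqrt(442) ≈ 13686.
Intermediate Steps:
V(w, H) = w + H*w
D = sqrt(442) (D = sqrt(21*(1 + 21) - 20) = sqrt(21*22 - 20) = sqrt(462 - 20) = sqrt(442) ≈ 21.024)
651*D = 651*sqrt(442)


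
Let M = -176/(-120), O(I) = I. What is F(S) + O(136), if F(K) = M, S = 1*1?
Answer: 2062/15 ≈ 137.47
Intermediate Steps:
S = 1
M = 22/15 (M = -176*(-1/120) = 22/15 ≈ 1.4667)
F(K) = 22/15
F(S) + O(136) = 22/15 + 136 = 2062/15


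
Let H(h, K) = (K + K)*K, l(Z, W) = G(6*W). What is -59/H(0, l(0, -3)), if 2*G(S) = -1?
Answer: -118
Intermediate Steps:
G(S) = -½ (G(S) = (½)*(-1) = -½)
l(Z, W) = -½
H(h, K) = 2*K² (H(h, K) = (2*K)*K = 2*K²)
-59/H(0, l(0, -3)) = -59/(2*(-½)²) = -59/(2*(¼)) = -59/(½) = 2*(-59) = -118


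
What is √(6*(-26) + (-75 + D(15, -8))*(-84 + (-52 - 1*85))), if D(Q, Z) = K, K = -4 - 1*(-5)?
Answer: √16198 ≈ 127.27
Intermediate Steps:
K = 1 (K = -4 + 5 = 1)
D(Q, Z) = 1
√(6*(-26) + (-75 + D(15, -8))*(-84 + (-52 - 1*85))) = √(6*(-26) + (-75 + 1)*(-84 + (-52 - 1*85))) = √(-156 - 74*(-84 + (-52 - 85))) = √(-156 - 74*(-84 - 137)) = √(-156 - 74*(-221)) = √(-156 + 16354) = √16198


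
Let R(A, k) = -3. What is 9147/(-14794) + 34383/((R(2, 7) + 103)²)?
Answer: 208596051/73970000 ≈ 2.8200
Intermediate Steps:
9147/(-14794) + 34383/((R(2, 7) + 103)²) = 9147/(-14794) + 34383/((-3 + 103)²) = 9147*(-1/14794) + 34383/(100²) = -9147/14794 + 34383/10000 = 208596051/73970000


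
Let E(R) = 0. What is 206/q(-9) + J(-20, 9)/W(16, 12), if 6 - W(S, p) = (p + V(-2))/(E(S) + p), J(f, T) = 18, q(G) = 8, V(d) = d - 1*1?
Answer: 817/28 ≈ 29.179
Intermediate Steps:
V(d) = -1 + d (V(d) = d - 1 = -1 + d)
W(S, p) = 6 - (-3 + p)/p (W(S, p) = 6 - (p + (-1 - 2))/(0 + p) = 6 - (p - 3)/p = 6 - (-3 + p)/p)
206/q(-9) + J(-20, 9)/W(16, 12) = 206/8 + 18/(5 + 3/12) = 206*(⅛) + 18/(5 + 3*(1/12)) = 103/4 + 18/(5 + ¼) = 103/4 + 18/(21/4) = 103/4 + 18*(4/21) = 103/4 + 24/7 = 817/28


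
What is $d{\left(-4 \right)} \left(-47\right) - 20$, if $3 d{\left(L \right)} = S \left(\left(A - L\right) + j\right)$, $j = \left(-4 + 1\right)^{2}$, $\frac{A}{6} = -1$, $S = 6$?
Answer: $-678$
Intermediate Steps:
$A = -6$ ($A = 6 \left(-1\right) = -6$)
$j = 9$ ($j = \left(-3\right)^{2} = 9$)
$d{\left(L \right)} = 6 - 2 L$ ($d{\left(L \right)} = \frac{6 \left(\left(-6 - L\right) + 9\right)}{3} = \frac{6 \left(3 - L\right)}{3} = \frac{18 - 6 L}{3} = 6 - 2 L$)
$d{\left(-4 \right)} \left(-47\right) - 20 = \left(6 - -8\right) \left(-47\right) - 20 = \left(6 + 8\right) \left(-47\right) - 20 = 14 \left(-47\right) - 20 = -658 - 20 = -678$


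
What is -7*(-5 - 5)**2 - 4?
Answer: -704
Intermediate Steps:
-7*(-5 - 5)**2 - 4 = -7*(-10)**2 - 4 = -7*100 - 4 = -700 - 4 = -704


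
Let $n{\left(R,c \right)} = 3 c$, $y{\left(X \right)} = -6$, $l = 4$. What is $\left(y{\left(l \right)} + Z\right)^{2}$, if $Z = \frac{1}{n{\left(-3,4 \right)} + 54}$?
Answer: $\frac{156025}{4356} \approx 35.818$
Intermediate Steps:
$Z = \frac{1}{66}$ ($Z = \frac{1}{3 \cdot 4 + 54} = \frac{1}{12 + 54} = \frac{1}{66} \approx 0.015152$)
$\left(y{\left(l \right)} + Z\right)^{2} = \left(-6 + \frac{1}{66}\right)^{2} = \left(- \frac{395}{66}\right)^{2} = \frac{156025}{4356}$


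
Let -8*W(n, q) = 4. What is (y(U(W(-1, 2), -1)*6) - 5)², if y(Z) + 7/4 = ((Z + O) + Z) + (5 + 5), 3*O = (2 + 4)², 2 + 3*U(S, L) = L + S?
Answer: 25/16 ≈ 1.5625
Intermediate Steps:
W(n, q) = -½ (W(n, q) = -⅛*4 = -½)
U(S, L) = -⅔ + L/3 + S/3 (U(S, L) = -⅔ + (L + S)/3 = -⅔ + (L/3 + S/3) = -⅔ + L/3 + S/3)
O = 12 (O = (2 + 4)²/3 = (⅓)*6² = (⅓)*36 = 12)
y(Z) = 81/4 + 2*Z (y(Z) = -7/4 + (((Z + 12) + Z) + (5 + 5)) = -7/4 + (((12 + Z) + Z) + 10) = -7/4 + ((12 + 2*Z) + 10) = -7/4 + (22 + 2*Z) = 81/4 + 2*Z)
(y(U(W(-1, 2), -1)*6) - 5)² = ((81/4 + 2*((-⅔ + (⅓)*(-1) + (⅓)*(-½))*6)) - 5)² = ((81/4 + 2*((-⅔ - ⅓ - ⅙)*6)) - 5)² = ((81/4 + 2*(-7/6*6)) - 5)² = ((81/4 + 2*(-7)) - 5)² = ((81/4 - 14) - 5)² = (25/4 - 5)² = (5/4)² = 25/16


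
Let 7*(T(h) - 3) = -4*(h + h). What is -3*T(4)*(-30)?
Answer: -990/7 ≈ -141.43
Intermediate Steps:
T(h) = 3 - 8*h/7 (T(h) = 3 + (-4*(h + h))/7 = 3 + (-8*h)/7 = 3 - 8*h/7)
-3*T(4)*(-30) = -3*(3 - 8/7*4)*(-30) = -3*(3 - 32/7)*(-30) = -3*(-11/7)*(-30) = (33/7)*(-30) = -990/7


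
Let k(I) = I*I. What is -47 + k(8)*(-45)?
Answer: -2927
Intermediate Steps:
k(I) = I²
-47 + k(8)*(-45) = -47 + 8²*(-45) = -47 + 64*(-45) = -47 - 2880 = -2927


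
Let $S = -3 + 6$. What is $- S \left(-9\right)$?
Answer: $27$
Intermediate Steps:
$S = 3$
$- S \left(-9\right) = \left(-1\right) 3 \left(-9\right) = \left(-3\right) \left(-9\right) = 27$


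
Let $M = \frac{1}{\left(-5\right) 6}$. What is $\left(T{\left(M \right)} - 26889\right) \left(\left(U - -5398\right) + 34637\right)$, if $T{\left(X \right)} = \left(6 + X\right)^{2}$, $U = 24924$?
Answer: $- \frac{523310981527}{300} \approx -1.7444 \cdot 10^{9}$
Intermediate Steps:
$M = - \frac{1}{30}$ ($M = \frac{1}{-30} = - \frac{1}{30} \approx -0.033333$)
$\left(T{\left(M \right)} - 26889\right) \left(\left(U - -5398\right) + 34637\right) = \left(\left(6 - \frac{1}{30}\right)^{2} - 26889\right) \left(\left(24924 - -5398\right) + 34637\right) = \left(\left(\frac{179}{30}\right)^{2} - 26889\right) \left(\left(24924 + 5398\right) + 34637\right) = \left(\frac{32041}{900} - 26889\right) \left(30322 + 34637\right) = \left(- \frac{24168059}{900}\right) 64959 = - \frac{523310981527}{300}$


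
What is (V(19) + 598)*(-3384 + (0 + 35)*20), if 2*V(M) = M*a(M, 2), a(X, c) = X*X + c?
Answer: -10860806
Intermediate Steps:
a(X, c) = c + X² (a(X, c) = X² + c = c + X²)
V(M) = M*(2 + M²)/2 (V(M) = (M*(2 + M²))/2 = M*(2 + M²)/2)
(V(19) + 598)*(-3384 + (0 + 35)*20) = ((19 + (½)*19³) + 598)*(-3384 + (0 + 35)*20) = ((19 + (½)*6859) + 598)*(-3384 + 35*20) = ((19 + 6859/2) + 598)*(-3384 + 700) = (6897/2 + 598)*(-2684) = (8093/2)*(-2684) = -10860806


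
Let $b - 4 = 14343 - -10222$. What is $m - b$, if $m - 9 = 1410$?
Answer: $-23150$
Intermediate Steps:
$m = 1419$ ($m = 9 + 1410 = 1419$)
$b = 24569$ ($b = 4 + \left(14343 - -10222\right) = 4 + \left(14343 + 10222\right) = 4 + 24565 = 24569$)
$m - b = 1419 - 24569 = -23150$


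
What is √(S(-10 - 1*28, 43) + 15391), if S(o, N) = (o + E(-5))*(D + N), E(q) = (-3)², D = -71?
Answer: √16203 ≈ 127.29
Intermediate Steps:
E(q) = 9
S(o, N) = (-71 + N)*(9 + o) (S(o, N) = (o + 9)*(-71 + N) = (9 + o)*(-71 + N) = (-71 + N)*(9 + o))
√(S(-10 - 1*28, 43) + 15391) = √((-639 - 71*(-10 - 1*28) + 9*43 + 43*(-10 - 1*28)) + 15391) = √((-639 - 71*(-10 - 28) + 387 + 43*(-10 - 28)) + 15391) = √((-639 - 71*(-38) + 387 + 43*(-38)) + 15391) = √((-639 + 2698 + 387 - 1634) + 15391) = √(812 + 15391) = √16203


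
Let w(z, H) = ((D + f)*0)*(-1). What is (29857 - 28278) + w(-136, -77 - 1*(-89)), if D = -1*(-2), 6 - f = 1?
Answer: 1579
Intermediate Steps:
f = 5 (f = 6 - 1*1 = 6 - 1 = 5)
D = 2
w(z, H) = 0 (w(z, H) = ((2 + 5)*0)*(-1) = (7*0)*(-1) = 0*(-1) = 0)
(29857 - 28278) + w(-136, -77 - 1*(-89)) = (29857 - 28278) + 0 = 1579 + 0 = 1579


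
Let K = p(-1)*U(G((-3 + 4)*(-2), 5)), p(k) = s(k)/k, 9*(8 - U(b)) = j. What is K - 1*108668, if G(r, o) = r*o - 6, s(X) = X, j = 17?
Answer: -977957/9 ≈ -1.0866e+5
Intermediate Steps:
G(r, o) = -6 + o*r (G(r, o) = o*r - 6 = -6 + o*r)
U(b) = 55/9 (U(b) = 8 - ⅑*17 = 8 - 17/9 = 55/9)
p(k) = 1 (p(k) = k/k = 1)
K = 55/9 (K = 1*(55/9) = 55/9 ≈ 6.1111)
K - 1*108668 = 55/9 - 1*108668 = 55/9 - 108668 = -977957/9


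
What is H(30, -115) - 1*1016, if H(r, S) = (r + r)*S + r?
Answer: -7886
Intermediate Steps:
H(r, S) = r + 2*S*r (H(r, S) = (2*r)*S + r = 2*S*r + r = r + 2*S*r)
H(30, -115) - 1*1016 = 30*(1 + 2*(-115)) - 1*1016 = 30*(1 - 230) - 1016 = 30*(-229) - 1016 = -6870 - 1016 = -7886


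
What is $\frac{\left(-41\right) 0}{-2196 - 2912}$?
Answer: $0$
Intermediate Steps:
$\frac{\left(-41\right) 0}{-2196 - 2912} = \frac{0}{-5108} = 0 \left(- \frac{1}{5108}\right) = 0$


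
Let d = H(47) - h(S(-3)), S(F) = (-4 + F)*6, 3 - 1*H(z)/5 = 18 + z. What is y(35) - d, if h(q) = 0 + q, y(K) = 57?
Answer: 325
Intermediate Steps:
H(z) = -75 - 5*z (H(z) = 15 - 5*(18 + z) = 15 + (-90 - 5*z) = -75 - 5*z)
S(F) = -24 + 6*F
h(q) = q
d = -268 (d = (-75 - 5*47) - (-24 + 6*(-3)) = (-75 - 235) - (-24 - 18) = -310 - 1*(-42) = -310 + 42 = -268)
y(35) - d = 57 - 1*(-268) = 57 + 268 = 325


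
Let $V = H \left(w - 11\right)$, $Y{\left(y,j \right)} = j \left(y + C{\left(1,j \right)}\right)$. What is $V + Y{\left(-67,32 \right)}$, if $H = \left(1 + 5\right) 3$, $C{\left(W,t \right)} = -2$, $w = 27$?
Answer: $-1920$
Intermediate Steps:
$H = 18$ ($H = 6 \cdot 3 = 18$)
$Y{\left(y,j \right)} = j \left(-2 + y\right)$ ($Y{\left(y,j \right)} = j \left(y - 2\right) = j \left(-2 + y\right)$)
$V = 288$ ($V = 18 \left(27 - 11\right) = 18 \cdot 16 = 288$)
$V + Y{\left(-67,32 \right)} = 288 + 32 \left(-2 - 67\right) = 288 + 32 \left(-69\right) = 288 - 2208 = -1920$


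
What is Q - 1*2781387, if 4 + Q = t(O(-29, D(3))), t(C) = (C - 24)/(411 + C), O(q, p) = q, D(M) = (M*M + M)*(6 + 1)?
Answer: -1062491415/382 ≈ -2.7814e+6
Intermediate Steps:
D(M) = 7*M + 7*M² (D(M) = (M² + M)*7 = (M + M²)*7 = 7*M + 7*M²)
t(C) = (-24 + C)/(411 + C)
Q = -1581/382 (Q = -4 + (-24 - 29)/(411 - 29) = -4 - 53/382 = -1581/382 ≈ -4.1387)
Q - 1*2781387 = -1581/382 - 1*2781387 = -1581/382 - 2781387 = -1062491415/382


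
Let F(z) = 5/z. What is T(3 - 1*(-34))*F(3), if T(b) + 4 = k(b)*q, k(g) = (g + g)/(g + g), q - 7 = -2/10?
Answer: 14/3 ≈ 4.6667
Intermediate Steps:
q = 34/5 (q = 7 - 2/10 = 7 - 2*⅒ = 7 - ⅕ = 34/5 ≈ 6.8000)
k(g) = 1 (k(g) = (2*g)/((2*g)) = (1/(2*g))*(2*g) = 1)
T(b) = 14/5 (T(b) = -4 + 1*(34/5) = -4 + 34/5 = 14/5)
T(3 - 1*(-34))*F(3) = 14*(5/3)/5 = 14*(5*(⅓))/5 = (14/5)*(5/3) = 14/3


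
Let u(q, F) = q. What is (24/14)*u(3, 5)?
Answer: 36/7 ≈ 5.1429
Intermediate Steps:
(24/14)*u(3, 5) = (24/14)*3 = (24*(1/14))*3 = (12/7)*3 = 36/7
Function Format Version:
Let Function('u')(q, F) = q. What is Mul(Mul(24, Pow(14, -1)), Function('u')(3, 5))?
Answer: Rational(36, 7) ≈ 5.1429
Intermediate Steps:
Mul(Mul(24, Pow(14, -1)), Function('u')(3, 5)) = Mul(Mul(24, Pow(14, -1)), 3) = Mul(Mul(24, Rational(1, 14)), 3) = Mul(Rational(12, 7), 3) = Rational(36, 7)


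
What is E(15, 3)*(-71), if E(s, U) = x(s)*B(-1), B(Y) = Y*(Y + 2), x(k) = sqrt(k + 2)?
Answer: 71*sqrt(17) ≈ 292.74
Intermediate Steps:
x(k) = sqrt(2 + k)
B(Y) = Y*(2 + Y)
E(s, U) = -sqrt(2 + s) (E(s, U) = sqrt(2 + s)*(-(2 - 1)) = sqrt(2 + s)*(-1*1) = sqrt(2 + s)*(-1) = -sqrt(2 + s))
E(15, 3)*(-71) = -sqrt(2 + 15)*(-71) = -sqrt(17)*(-71) = 71*sqrt(17)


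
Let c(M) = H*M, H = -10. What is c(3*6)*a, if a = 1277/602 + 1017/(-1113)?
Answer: -3467430/15953 ≈ -217.35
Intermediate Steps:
c(M) = -10*M
a = 38527/31906 (a = 1277*(1/602) + 1017*(-1/1113) = 1277/602 - 339/371 = 38527/31906 ≈ 1.2075)
c(3*6)*a = -30*6*(38527/31906) = -10*18*(38527/31906) = -180*38527/31906 = -3467430/15953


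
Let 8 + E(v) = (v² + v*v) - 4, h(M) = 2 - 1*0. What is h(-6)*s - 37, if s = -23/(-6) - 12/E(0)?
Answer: -82/3 ≈ -27.333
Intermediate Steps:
h(M) = 2 (h(M) = 2 + 0 = 2)
E(v) = -12 + 2*v² (E(v) = -8 + ((v² + v*v) - 4) = -8 + ((v² + v²) - 4) = -8 + (2*v² - 4) = -8 + (-4 + 2*v²) = -12 + 2*v²)
s = 29/6 (s = -23/(-6) - 12/(-12 + 2*0²) = -23*(-⅙) - 12/(-12 + 2*0) = 23/6 - 12/(-12 + 0) = 23/6 - 12/(-12) = 23/6 - 12*(-1/12) = 23/6 + 1 = 29/6 ≈ 4.8333)
h(-6)*s - 37 = 2*(29/6) - 37 = 29/3 - 37 = -82/3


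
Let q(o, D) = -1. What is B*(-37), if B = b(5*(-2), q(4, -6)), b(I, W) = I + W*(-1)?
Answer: 333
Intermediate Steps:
b(I, W) = I - W
B = -9 (B = 5*(-2) - 1*(-1) = -10 + 1 = -9)
B*(-37) = -9*(-37) = 333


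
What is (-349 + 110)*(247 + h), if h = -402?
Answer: 37045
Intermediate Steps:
(-349 + 110)*(247 + h) = (-349 + 110)*(247 - 402) = -239*(-155) = 37045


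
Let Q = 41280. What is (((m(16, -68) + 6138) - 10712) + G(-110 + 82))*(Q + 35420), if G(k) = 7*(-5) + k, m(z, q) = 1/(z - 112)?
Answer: -8535808775/24 ≈ -3.5566e+8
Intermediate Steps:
m(z, q) = 1/(-112 + z)
G(k) = -35 + k
(((m(16, -68) + 6138) - 10712) + G(-110 + 82))*(Q + 35420) = (((1/(-112 + 16) + 6138) - 10712) + (-35 + (-110 + 82)))*(41280 + 35420) = (((1/(-96) + 6138) - 10712) + (-35 - 28))*76700 = (((-1/96 + 6138) - 10712) - 63)*76700 = ((589247/96 - 10712) - 63)*76700 = (-439105/96 - 63)*76700 = -445153/96*76700 = -8535808775/24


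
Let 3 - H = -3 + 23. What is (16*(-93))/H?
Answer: 1488/17 ≈ 87.529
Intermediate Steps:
H = -17 (H = 3 - (-3 + 23) = 3 - 1*20 = 3 - 20 = -17)
(16*(-93))/H = (16*(-93))/(-17) = -1488*(-1/17) = 1488/17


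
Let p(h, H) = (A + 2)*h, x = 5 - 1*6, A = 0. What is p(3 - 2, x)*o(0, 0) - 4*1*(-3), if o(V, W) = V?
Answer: 12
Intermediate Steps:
x = -1 (x = 5 - 6 = -1)
p(h, H) = 2*h (p(h, H) = (0 + 2)*h = 2*h)
p(3 - 2, x)*o(0, 0) - 4*1*(-3) = (2*(3 - 2))*0 - 4*1*(-3) = (2*1)*0 - 4*(-3) = 2*0 + 12 = 0 + 12 = 12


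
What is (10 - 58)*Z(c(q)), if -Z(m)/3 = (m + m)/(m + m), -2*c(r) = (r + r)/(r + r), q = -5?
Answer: 144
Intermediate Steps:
c(r) = -½ (c(r) = -(r + r)/(2*(r + r)) = -2*r/(2*(2*r)) = -2*r*1/(2*r)/2 = -½*1 = -½)
Z(m) = -3 (Z(m) = -3*(m + m)/(m + m) = -3*2*m/(2*m) = -3*2*m*1/(2*m) = -3*1 = -3)
(10 - 58)*Z(c(q)) = (10 - 58)*(-3) = -48*(-3) = 144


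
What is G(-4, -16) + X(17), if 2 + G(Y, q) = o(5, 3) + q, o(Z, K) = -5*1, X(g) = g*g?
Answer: 266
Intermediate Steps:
X(g) = g²
o(Z, K) = -5
G(Y, q) = -7 + q (G(Y, q) = -2 + (-5 + q) = -7 + q)
G(-4, -16) + X(17) = (-7 - 16) + 17² = -23 + 289 = 266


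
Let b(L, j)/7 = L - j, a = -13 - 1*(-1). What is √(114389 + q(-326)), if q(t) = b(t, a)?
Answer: √112191 ≈ 334.95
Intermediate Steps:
a = -12 (a = -13 + 1 = -12)
b(L, j) = -7*j + 7*L (b(L, j) = 7*(L - j) = -7*j + 7*L)
q(t) = 84 + 7*t (q(t) = -7*(-12) + 7*t = 84 + 7*t)
√(114389 + q(-326)) = √(114389 + (84 + 7*(-326))) = √(114389 + (84 - 2282)) = √(114389 - 2198) = √112191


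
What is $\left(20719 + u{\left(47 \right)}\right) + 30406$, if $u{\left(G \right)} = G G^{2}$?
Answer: $154948$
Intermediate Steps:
$u{\left(G \right)} = G^{3}$
$\left(20719 + u{\left(47 \right)}\right) + 30406 = \left(20719 + 47^{3}\right) + 30406 = \left(20719 + 103823\right) + 30406 = 124542 + 30406 = 154948$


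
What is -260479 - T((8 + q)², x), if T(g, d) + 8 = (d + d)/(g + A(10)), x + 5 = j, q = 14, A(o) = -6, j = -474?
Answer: -62252090/239 ≈ -2.6047e+5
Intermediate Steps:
x = -479 (x = -5 - 474 = -479)
T(g, d) = -8 + 2*d/(-6 + g) (T(g, d) = -8 + (d + d)/(g - 6) = -8 + (2*d)/(-6 + g) = -8 + 2*d/(-6 + g))
-260479 - T((8 + q)², x) = -260479 - 2*(24 - 479 - 4*(8 + 14)²)/(-6 + (8 + 14)²) = -260479 - 2*(24 - 479 - 4*22²)/(-6 + 22²) = -260479 - 2*(24 - 479 - 4*484)/(-6 + 484) = -260479 - 2*(24 - 479 - 1936)/478 = -260479 - 2*(-2391)/478 = -260479 - 1*(-2391/239) = -260479 + 2391/239 = -62252090/239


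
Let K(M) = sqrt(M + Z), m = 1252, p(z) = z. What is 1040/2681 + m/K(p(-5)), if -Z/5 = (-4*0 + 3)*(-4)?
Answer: 1040/2681 + 1252*sqrt(55)/55 ≈ 169.21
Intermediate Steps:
Z = 60 (Z = -5*(-4*0 + 3)*(-4) = -5*(0 + 3)*(-4) = -15*(-4) = -5*(-12) = 60)
K(M) = sqrt(60 + M) (K(M) = sqrt(M + 60) = sqrt(60 + M))
1040/2681 + m/K(p(-5)) = 1040/2681 + 1252/(sqrt(60 - 5)) = 1040*(1/2681) + 1252/(sqrt(55)) = 1040/2681 + 1252*(sqrt(55)/55) = 1040/2681 + 1252*sqrt(55)/55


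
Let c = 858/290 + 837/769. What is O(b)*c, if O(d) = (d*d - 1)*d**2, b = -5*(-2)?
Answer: 893506680/22301 ≈ 40066.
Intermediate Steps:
b = 10
c = 451266/111505 (c = 858*(1/290) + 837*(1/769) = 429/145 + 837/769 = 451266/111505 ≈ 4.0471)
O(d) = d**2*(-1 + d**2) (O(d) = (d**2 - 1)*d**2 = (-1 + d**2)*d**2 = d**2*(-1 + d**2))
O(b)*c = (10**4 - 1*10**2)*(451266/111505) = (10000 - 1*100)*(451266/111505) = (10000 - 100)*(451266/111505) = 9900*(451266/111505) = 893506680/22301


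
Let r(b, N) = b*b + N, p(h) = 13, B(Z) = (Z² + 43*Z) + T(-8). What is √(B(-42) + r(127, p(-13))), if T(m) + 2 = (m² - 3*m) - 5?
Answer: √16181 ≈ 127.20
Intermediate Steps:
T(m) = -7 + m² - 3*m (T(m) = -2 + ((m² - 3*m) - 5) = -2 + (-5 + m² - 3*m) = -7 + m² - 3*m)
B(Z) = 81 + Z² + 43*Z (B(Z) = (Z² + 43*Z) + (-7 + (-8)² - 3*(-8)) = (Z² + 43*Z) + (-7 + 64 + 24) = (Z² + 43*Z) + 81 = 81 + Z² + 43*Z)
r(b, N) = N + b² (r(b, N) = b² + N = N + b²)
√(B(-42) + r(127, p(-13))) = √((81 + (-42)² + 43*(-42)) + (13 + 127²)) = √((81 + 1764 - 1806) + (13 + 16129)) = √(39 + 16142) = √16181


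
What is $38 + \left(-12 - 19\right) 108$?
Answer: $-3310$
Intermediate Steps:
$38 + \left(-12 - 19\right) 108 = 38 - 3348 = -3310$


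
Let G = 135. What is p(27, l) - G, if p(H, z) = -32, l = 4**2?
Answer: -167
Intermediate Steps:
l = 16
p(27, l) - G = -32 - 1*135 = -32 - 135 = -167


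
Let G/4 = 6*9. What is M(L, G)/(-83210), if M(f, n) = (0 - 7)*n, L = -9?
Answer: 756/41605 ≈ 0.018171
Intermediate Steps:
G = 216 (G = 4*(6*9) = 4*54 = 216)
M(f, n) = -7*n
M(L, G)/(-83210) = -7*216/(-83210) = -1512*(-1/83210) = 756/41605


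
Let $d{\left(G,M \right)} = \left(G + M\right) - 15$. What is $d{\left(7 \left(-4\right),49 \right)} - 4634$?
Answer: $-4628$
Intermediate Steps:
$d{\left(G,M \right)} = -15 + G + M$
$d{\left(7 \left(-4\right),49 \right)} - 4634 = \left(-15 + 7 \left(-4\right) + 49\right) - 4634 = \left(-15 - 28 + 49\right) - 4634 = 6 - 4634 = -4628$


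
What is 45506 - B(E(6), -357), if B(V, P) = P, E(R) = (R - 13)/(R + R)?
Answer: 45863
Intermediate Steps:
E(R) = (-13 + R)/(2*R) (E(R) = (-13 + R)/((2*R)) = (-13 + R)*(1/(2*R)) = (-13 + R)/(2*R))
45506 - B(E(6), -357) = 45506 - 1*(-357) = 45506 + 357 = 45863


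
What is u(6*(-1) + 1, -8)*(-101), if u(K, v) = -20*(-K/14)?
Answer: 5050/7 ≈ 721.43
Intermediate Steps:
u(K, v) = 10*K/7 (u(K, v) = -(-10)*K/7 = 10*K/7)
u(6*(-1) + 1, -8)*(-101) = (10*(6*(-1) + 1)/7)*(-101) = (10*(-6 + 1)/7)*(-101) = ((10/7)*(-5))*(-101) = -50/7*(-101) = 5050/7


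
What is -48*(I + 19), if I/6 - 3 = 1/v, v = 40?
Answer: -8916/5 ≈ -1783.2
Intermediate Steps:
I = 363/20 (I = 18 + 6/40 = 18 + 6*(1/40) = 18 + 3/20 = 363/20 ≈ 18.150)
-48*(I + 19) = -48*(363/20 + 19) = -48*743/20 = -8916/5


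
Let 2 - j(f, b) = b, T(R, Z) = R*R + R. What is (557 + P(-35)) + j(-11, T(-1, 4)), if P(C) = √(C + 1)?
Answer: 559 + I*√34 ≈ 559.0 + 5.831*I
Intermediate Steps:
T(R, Z) = R + R² (T(R, Z) = R² + R = R + R²)
j(f, b) = 2 - b
P(C) = √(1 + C)
(557 + P(-35)) + j(-11, T(-1, 4)) = (557 + √(1 - 35)) + (2 - (-1)*(1 - 1)) = (557 + √(-34)) + (2 - (-1)*0) = (557 + I*√34) + (2 - 1*0) = (557 + I*√34) + (2 + 0) = (557 + I*√34) + 2 = 559 + I*√34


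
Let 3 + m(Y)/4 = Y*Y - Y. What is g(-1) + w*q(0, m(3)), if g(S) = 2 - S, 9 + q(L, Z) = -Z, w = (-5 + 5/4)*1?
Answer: 327/4 ≈ 81.750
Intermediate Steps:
m(Y) = -12 - 4*Y + 4*Y² (m(Y) = -12 + 4*(Y*Y - Y) = -12 + 4*(Y² - Y) = -12 + (-4*Y + 4*Y²) = -12 - 4*Y + 4*Y²)
w = -15/4 (w = (-5 + 5*(¼))*1 = (-5 + 5/4)*1 = -15/4*1 = -15/4 ≈ -3.7500)
q(L, Z) = -9 - Z
g(-1) + w*q(0, m(3)) = (2 - 1*(-1)) - 15*(-9 - (-12 - 4*3 + 4*3²))/4 = (2 + 1) - 15*(-9 - (-12 - 12 + 4*9))/4 = 3 - 15*(-9 - (-12 - 12 + 36))/4 = 3 - 15*(-9 - 1*12)/4 = 3 - 15*(-9 - 12)/4 = 3 - 15/4*(-21) = 3 + 315/4 = 327/4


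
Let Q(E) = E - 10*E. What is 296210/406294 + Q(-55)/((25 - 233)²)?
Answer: 6508172485/8788951808 ≈ 0.74049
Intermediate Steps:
Q(E) = -9*E
296210/406294 + Q(-55)/((25 - 233)²) = 296210/406294 + (-9*(-55))/((25 - 233)²) = 296210*(1/406294) + 495/((-208)²) = 148105/203147 + 495/43264 = 6508172485/8788951808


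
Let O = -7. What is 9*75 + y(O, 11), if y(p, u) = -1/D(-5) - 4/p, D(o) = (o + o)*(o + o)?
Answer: 472893/700 ≈ 675.56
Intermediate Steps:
D(o) = 4*o² (D(o) = (2*o)*(2*o) = 4*o²)
y(p, u) = -1/100 - 4/p (y(p, u) = -1/(4*(-5)²) - 4/p = -1/(4*25) - 4/p = -1/100 - 4/p)
9*75 + y(O, 11) = 9*75 + (1/100)*(-400 - 1*(-7))/(-7) = 675 + (1/100)*(-⅐)*(-400 + 7) = 675 + (1/100)*(-⅐)*(-393) = 675 + 393/700 = 472893/700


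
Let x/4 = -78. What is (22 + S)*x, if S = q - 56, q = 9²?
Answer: -14664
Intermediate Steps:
x = -312 (x = 4*(-78) = -312)
q = 81
S = 25 (S = 81 - 56 = 25)
(22 + S)*x = (22 + 25)*(-312) = 47*(-312) = -14664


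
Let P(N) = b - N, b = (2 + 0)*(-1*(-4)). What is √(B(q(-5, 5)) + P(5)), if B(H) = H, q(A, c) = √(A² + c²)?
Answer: √(3 + 5*√2) ≈ 3.1735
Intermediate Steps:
b = 8 (b = 2*4 = 8)
P(N) = 8 - N
√(B(q(-5, 5)) + P(5)) = √(√((-5)² + 5²) + (8 - 1*5)) = √(√(25 + 25) + (8 - 5)) = √(√50 + 3) = √(5*√2 + 3) = √(3 + 5*√2)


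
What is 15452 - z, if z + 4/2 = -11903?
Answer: 27357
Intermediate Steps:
z = -11905 (z = -2 - 11903 = -11905)
15452 - z = 15452 - 1*(-11905) = 15452 + 11905 = 27357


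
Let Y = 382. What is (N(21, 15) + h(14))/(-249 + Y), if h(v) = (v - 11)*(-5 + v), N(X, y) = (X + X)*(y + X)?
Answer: 81/7 ≈ 11.571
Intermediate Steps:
N(X, y) = 2*X*(X + y) (N(X, y) = (2*X)*(X + y) = 2*X*(X + y))
h(v) = (-11 + v)*(-5 + v)
(N(21, 15) + h(14))/(-249 + Y) = (2*21*(21 + 15) + (55 + 14² - 16*14))/(-249 + 382) = (2*21*36 + (55 + 196 - 224))/133 = (1512 + 27)*(1/133) = 1539*(1/133) = 81/7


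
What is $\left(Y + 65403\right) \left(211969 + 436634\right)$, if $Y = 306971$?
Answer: $241522893522$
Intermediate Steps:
$\left(Y + 65403\right) \left(211969 + 436634\right) = \left(306971 + 65403\right) \left(211969 + 436634\right) = 372374 \cdot 648603 = 241522893522$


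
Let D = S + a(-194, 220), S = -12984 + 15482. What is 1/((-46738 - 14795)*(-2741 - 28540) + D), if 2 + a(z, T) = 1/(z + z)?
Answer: 388/746828712371 ≈ 5.1953e-10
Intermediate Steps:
a(z, T) = -2 + 1/(2*z) (a(z, T) = -2 + 1/(z + z) = -2 + 1/(2*z))
S = 2498
D = 968447/388 (D = 2498 + (-2 + (½)/(-194)) = 2498 + (-2 + (½)*(-1/194)) = 2498 + (-2 - 1/388) = 2498 - 777/388 = 968447/388 ≈ 2496.0)
1/((-46738 - 14795)*(-2741 - 28540) + D) = 1/((-46738 - 14795)*(-2741 - 28540) + 968447/388) = 1/(-61533*(-31281) + 968447/388) = 1/(1924813773 + 968447/388) = 1/(746828712371/388) = 388/746828712371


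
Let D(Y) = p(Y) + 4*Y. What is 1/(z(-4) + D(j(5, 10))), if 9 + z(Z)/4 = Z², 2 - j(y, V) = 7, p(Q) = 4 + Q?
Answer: ⅐ ≈ 0.14286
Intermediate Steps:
j(y, V) = -5 (j(y, V) = 2 - 1*7 = 2 - 7 = -5)
z(Z) = -36 + 4*Z²
D(Y) = 4 + 5*Y (D(Y) = (4 + Y) + 4*Y = 4 + 5*Y)
1/(z(-4) + D(j(5, 10))) = 1/((-36 + 4*(-4)²) + (4 + 5*(-5))) = 1/((-36 + 4*16) + (4 - 25)) = 1/((-36 + 64) - 21) = 1/(28 - 21) = 1/7 = ⅐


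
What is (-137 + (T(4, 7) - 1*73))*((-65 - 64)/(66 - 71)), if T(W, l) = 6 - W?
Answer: -26832/5 ≈ -5366.4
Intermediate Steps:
(-137 + (T(4, 7) - 1*73))*((-65 - 64)/(66 - 71)) = (-137 + ((6 - 1*4) - 1*73))*((-65 - 64)/(66 - 71)) = (-137 + ((6 - 4) - 73))*(-129/(-5)) = (-137 + (2 - 73))*(-129*(-⅕)) = (-137 - 71)*(129/5) = -208*129/5 = -26832/5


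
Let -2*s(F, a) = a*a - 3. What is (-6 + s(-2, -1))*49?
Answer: -245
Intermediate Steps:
s(F, a) = 3/2 - a**2/2 (s(F, a) = -(a*a - 3)/2 = -(a**2 - 3)/2 = -(-3 + a**2)/2 = 3/2 - a**2/2)
(-6 + s(-2, -1))*49 = (-6 + (3/2 - 1/2*(-1)**2))*49 = (-6 + (3/2 - 1/2*1))*49 = (-6 + (3/2 - 1/2))*49 = (-6 + 1)*49 = -5*49 = -245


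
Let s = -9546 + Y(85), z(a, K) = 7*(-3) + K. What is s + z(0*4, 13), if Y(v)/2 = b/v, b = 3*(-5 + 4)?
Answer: -812096/85 ≈ -9554.1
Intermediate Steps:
z(a, K) = -21 + K
b = -3 (b = 3*(-1) = -3)
Y(v) = -6/v (Y(v) = 2*(-3/v) = -6/v)
s = -811416/85 (s = -9546 - 6/85 = -811416/85 ≈ -9546.1)
s + z(0*4, 13) = -811416/85 + (-21 + 13) = -811416/85 - 8 = -812096/85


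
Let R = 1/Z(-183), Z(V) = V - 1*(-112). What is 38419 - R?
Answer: 2727750/71 ≈ 38419.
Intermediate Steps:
Z(V) = 112 + V (Z(V) = V + 112 = 112 + V)
R = -1/71 (R = 1/(112 - 183) = 1/(-71) = -1/71 ≈ -0.014085)
38419 - R = 38419 - 1*(-1/71) = 38419 + 1/71 = 2727750/71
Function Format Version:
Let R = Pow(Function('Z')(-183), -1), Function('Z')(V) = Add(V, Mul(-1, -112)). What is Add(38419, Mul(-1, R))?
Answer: Rational(2727750, 71) ≈ 38419.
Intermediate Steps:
Function('Z')(V) = Add(112, V) (Function('Z')(V) = Add(V, 112) = Add(112, V))
R = Rational(-1, 71) (R = Pow(Add(112, -183), -1) = Pow(-71, -1) = Rational(-1, 71) ≈ -0.014085)
Add(38419, Mul(-1, R)) = Add(38419, Mul(-1, Rational(-1, 71))) = Add(38419, Rational(1, 71)) = Rational(2727750, 71)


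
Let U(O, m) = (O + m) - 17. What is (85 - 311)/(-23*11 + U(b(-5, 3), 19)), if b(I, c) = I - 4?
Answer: 113/130 ≈ 0.86923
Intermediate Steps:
b(I, c) = -4 + I
U(O, m) = -17 + O + m
(85 - 311)/(-23*11 + U(b(-5, 3), 19)) = (85 - 311)/(-23*11 + (-17 + (-4 - 5) + 19)) = -226/(-253 + (-17 - 9 + 19)) = -226/(-253 - 7) = -226/(-260) = -226*(-1/260) = 113/130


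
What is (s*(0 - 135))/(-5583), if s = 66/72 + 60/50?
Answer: 381/7444 ≈ 0.051182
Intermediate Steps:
s = 127/60 (s = 66*(1/72) + 60*(1/50) = 11/12 + 6/5 = 127/60 ≈ 2.1167)
(s*(0 - 135))/(-5583) = (127*(0 - 135)/60)/(-5583) = ((127/60)*(-135))*(-1/5583) = -1143/4*(-1/5583) = 381/7444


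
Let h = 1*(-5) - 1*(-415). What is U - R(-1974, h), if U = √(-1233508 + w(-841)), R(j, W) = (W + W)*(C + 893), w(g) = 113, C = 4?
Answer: -735540 + I*√1233395 ≈ -7.3554e+5 + 1110.6*I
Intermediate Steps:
h = 410 (h = -5 + 415 = 410)
R(j, W) = 1794*W (R(j, W) = (W + W)*(4 + 893) = (2*W)*897 = 1794*W)
U = I*√1233395 (U = √(-1233508 + 113) = √(-1233395) = I*√1233395 ≈ 1110.6*I)
U - R(-1974, h) = I*√1233395 - 1794*410 = I*√1233395 - 1*735540 = I*√1233395 - 735540 = -735540 + I*√1233395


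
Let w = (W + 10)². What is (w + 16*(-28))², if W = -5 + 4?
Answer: 134689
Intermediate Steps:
W = -1
w = 81 (w = (-1 + 10)² = 9² = 81)
(w + 16*(-28))² = (81 + 16*(-28))² = (81 - 448)² = (-367)² = 134689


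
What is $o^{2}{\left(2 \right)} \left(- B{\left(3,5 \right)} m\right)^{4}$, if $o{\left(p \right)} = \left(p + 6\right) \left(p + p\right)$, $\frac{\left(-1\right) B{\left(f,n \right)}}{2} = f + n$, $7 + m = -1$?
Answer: $274877906944$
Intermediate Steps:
$m = -8$ ($m = -7 - 1 = -8$)
$B{\left(f,n \right)} = - 2 f - 2 n$ ($B{\left(f,n \right)} = - 2 \left(f + n\right) = - 2 f - 2 n$)
$o{\left(p \right)} = 2 p \left(6 + p\right)$ ($o{\left(p \right)} = \left(6 + p\right) 2 p = 2 p \left(6 + p\right)$)
$o^{2}{\left(2 \right)} \left(- B{\left(3,5 \right)} m\right)^{4} = \left(2 \cdot 2 \left(6 + 2\right)\right)^{2} \left(- \left(\left(-2\right) 3 - 10\right) \left(-8\right)\right)^{4} = \left(2 \cdot 2 \cdot 8\right)^{2} \left(- \left(-6 - 10\right) \left(-8\right)\right)^{4} = 32^{2} \left(- \left(-16\right) \left(-8\right)\right)^{4} = 1024 \left(\left(-1\right) 128\right)^{4} = 1024 \left(-128\right)^{4} = 1024 \cdot 268435456 = 274877906944$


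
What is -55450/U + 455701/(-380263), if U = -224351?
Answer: -81151391701/85312384313 ≈ -0.95123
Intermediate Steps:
-55450/U + 455701/(-380263) = -55450/(-224351) + 455701/(-380263) = -55450*(-1/224351) + 455701*(-1/380263) = 55450/224351 - 455701/380263 = -81151391701/85312384313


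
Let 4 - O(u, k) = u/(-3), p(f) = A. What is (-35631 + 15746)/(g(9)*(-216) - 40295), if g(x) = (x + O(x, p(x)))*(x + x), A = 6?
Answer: 19885/102503 ≈ 0.19399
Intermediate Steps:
p(f) = 6
O(u, k) = 4 + u/3 (O(u, k) = 4 - u/(-3) = 4 - u*(-1)/3 = 4 - (-1)*u/3 = 4 + u/3)
g(x) = 2*x*(4 + 4*x/3) (g(x) = (x + (4 + x/3))*(x + x) = (4 + 4*x/3)*(2*x) = 2*x*(4 + 4*x/3))
(-35631 + 15746)/(g(9)*(-216) - 40295) = (-35631 + 15746)/(((8/3)*9*(3 + 9))*(-216) - 40295) = -19885/(((8/3)*9*12)*(-216) - 40295) = -19885/(288*(-216) - 40295) = -19885/(-62208 - 40295) = -19885/(-102503) = -19885*(-1/102503) = 19885/102503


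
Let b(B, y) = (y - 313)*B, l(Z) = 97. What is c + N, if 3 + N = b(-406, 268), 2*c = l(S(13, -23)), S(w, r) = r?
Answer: 36631/2 ≈ 18316.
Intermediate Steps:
c = 97/2 (c = (½)*97 = 97/2 ≈ 48.500)
b(B, y) = B*(-313 + y) (b(B, y) = (-313 + y)*B = B*(-313 + y))
N = 18267 (N = -3 - 406*(-313 + 268) = -3 - 406*(-45) = -3 + 18270 = 18267)
c + N = 97/2 + 18267 = 36631/2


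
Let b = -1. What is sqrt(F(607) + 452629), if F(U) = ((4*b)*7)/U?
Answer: 5*sqrt(6670827417)/607 ≈ 672.78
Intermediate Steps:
F(U) = -28/U (F(U) = ((4*(-1))*7)/U = (-4*7)/U = -28/U)
sqrt(F(607) + 452629) = sqrt(-28/607 + 452629) = sqrt(274745775/607) = 5*sqrt(6670827417)/607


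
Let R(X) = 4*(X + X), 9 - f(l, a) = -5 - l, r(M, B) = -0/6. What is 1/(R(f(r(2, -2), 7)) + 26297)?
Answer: 1/26409 ≈ 3.7866e-5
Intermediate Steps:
r(M, B) = 0 (r(M, B) = -0/6 = -1*0 = 0)
f(l, a) = 14 + l (f(l, a) = 9 - (-5 - l) = 9 + (5 + l) = 14 + l)
R(X) = 8*X (R(X) = 4*(2*X) = 8*X)
1/(R(f(r(2, -2), 7)) + 26297) = 1/(8*(14 + 0) + 26297) = 1/(8*14 + 26297) = 1/(112 + 26297) = 1/26409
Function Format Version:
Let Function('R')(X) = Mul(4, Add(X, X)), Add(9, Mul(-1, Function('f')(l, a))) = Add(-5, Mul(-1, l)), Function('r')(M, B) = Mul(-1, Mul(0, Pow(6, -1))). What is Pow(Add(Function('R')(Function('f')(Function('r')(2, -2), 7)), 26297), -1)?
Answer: Rational(1, 26409) ≈ 3.7866e-5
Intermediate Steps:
Function('r')(M, B) = 0 (Function('r')(M, B) = Mul(-1, Mul(0, Rational(1, 6))) = Mul(-1, 0) = 0)
Function('f')(l, a) = Add(14, l) (Function('f')(l, a) = Add(9, Mul(-1, Add(-5, Mul(-1, l)))) = Add(9, Add(5, l)) = Add(14, l))
Function('R')(X) = Mul(8, X) (Function('R')(X) = Mul(4, Mul(2, X)) = Mul(8, X))
Pow(Add(Function('R')(Function('f')(Function('r')(2, -2), 7)), 26297), -1) = Pow(Add(Mul(8, Add(14, 0)), 26297), -1) = Pow(Add(Mul(8, 14), 26297), -1) = Pow(Add(112, 26297), -1) = Pow(26409, -1) = Rational(1, 26409)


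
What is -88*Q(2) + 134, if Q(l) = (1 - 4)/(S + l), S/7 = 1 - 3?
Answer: 112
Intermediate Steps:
S = -14 (S = 7*(1 - 3) = 7*(-2) = -14)
Q(l) = -3/(-14 + l) (Q(l) = (1 - 4)/(-14 + l) = -3/(-14 + l))
-88*Q(2) + 134 = -(-264)/(-14 + 2) + 134 = -(-264)/(-12) + 134 = -(-264)*(-1)/12 + 134 = -88*¼ + 134 = -22 + 134 = 112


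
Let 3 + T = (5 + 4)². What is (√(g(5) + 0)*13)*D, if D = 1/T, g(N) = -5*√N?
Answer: I*5^(¾)/6 ≈ 0.55728*I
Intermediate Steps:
T = 78 (T = -3 + (5 + 4)² = -3 + 9² = -3 + 81 = 78)
D = 1/78 ≈ 0.012821
(√(g(5) + 0)*13)*D = (√(-5*√5 + 0)*13)*(1/78) = (√(-5*√5)*13)*(1/78) = ((I*5^(¾))*13)*(1/78) = (13*I*5^(¾))*(1/78) = I*5^(¾)/6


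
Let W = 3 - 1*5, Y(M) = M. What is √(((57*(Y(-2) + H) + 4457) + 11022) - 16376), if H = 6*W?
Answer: I*√1695 ≈ 41.17*I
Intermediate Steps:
W = -2 (W = 3 - 5 = -2)
H = -12 (H = 6*(-2) = -12)
√(((57*(Y(-2) + H) + 4457) + 11022) - 16376) = √(((57*(-2 - 12) + 4457) + 11022) - 16376) = √(((57*(-14) + 4457) + 11022) - 16376) = √(((-798 + 4457) + 11022) - 16376) = √((3659 + 11022) - 16376) = √(14681 - 16376) = √(-1695) = I*√1695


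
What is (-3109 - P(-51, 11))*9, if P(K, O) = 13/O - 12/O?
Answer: -307800/11 ≈ -27982.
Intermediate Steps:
P(K, O) = 1/O
(-3109 - P(-51, 11))*9 = (-3109 - 1/11)*9 = -34200/11*9 = -307800/11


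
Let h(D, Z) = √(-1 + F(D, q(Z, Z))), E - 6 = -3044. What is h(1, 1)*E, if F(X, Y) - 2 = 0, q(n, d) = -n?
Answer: -3038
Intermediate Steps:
E = -3038 (E = 6 - 3044 = -3038)
F(X, Y) = 2 (F(X, Y) = 2 + 0 = 2)
h(D, Z) = 1 (h(D, Z) = √(-1 + 2) = √1 = 1)
h(1, 1)*E = 1*(-3038) = -3038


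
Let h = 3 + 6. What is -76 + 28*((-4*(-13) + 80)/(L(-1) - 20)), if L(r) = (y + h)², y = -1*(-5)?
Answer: -55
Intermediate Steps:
h = 9
y = 5
L(r) = 196 (L(r) = (5 + 9)² = 14² = 196)
-76 + 28*((-4*(-13) + 80)/(L(-1) - 20)) = -76 + 28*((-4*(-13) + 80)/(196 - 20)) = -76 + 28*((52 + 80)/176) = -76 + 28*(132*(1/176)) = -76 + 28*(¾) = -76 + 21 = -55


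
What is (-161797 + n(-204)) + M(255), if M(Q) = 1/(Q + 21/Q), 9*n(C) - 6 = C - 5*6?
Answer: -10525895239/65046 ≈ -1.6182e+5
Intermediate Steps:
n(C) = -8/3 + C/9 (n(C) = ⅔ + (C - 5*6)/9 = ⅔ + (C - 30)/9 = ⅔ + (-30 + C)/9 = ⅔ + (-10/3 + C/9) = -8/3 + C/9)
(-161797 + n(-204)) + M(255) = (-161797 + (-8/3 + (⅑)*(-204))) + 255/(21 + 255²) = (-161797 + (-8/3 - 68/3)) + 255/(21 + 65025) = (-161797 - 76/3) + 255/65046 = -485467/3 + 255*(1/65046) = -485467/3 + 85/21682 = -10525895239/65046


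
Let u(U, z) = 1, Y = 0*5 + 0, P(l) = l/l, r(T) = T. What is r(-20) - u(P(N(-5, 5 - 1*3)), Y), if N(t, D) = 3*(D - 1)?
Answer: -21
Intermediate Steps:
N(t, D) = -3 + 3*D (N(t, D) = 3*(-1 + D) = -3 + 3*D)
P(l) = 1
Y = 0 (Y = 0 + 0 = 0)
r(-20) - u(P(N(-5, 5 - 1*3)), Y) = -20 - 1*1 = -20 - 1 = -21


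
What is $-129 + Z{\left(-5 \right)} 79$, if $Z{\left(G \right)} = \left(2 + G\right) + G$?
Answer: $-761$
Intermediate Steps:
$Z{\left(G \right)} = 2 + 2 G$
$-129 + Z{\left(-5 \right)} 79 = -129 + \left(2 + 2 \left(-5\right)\right) 79 = -129 + \left(2 - 10\right) 79 = -129 - 632 = -761$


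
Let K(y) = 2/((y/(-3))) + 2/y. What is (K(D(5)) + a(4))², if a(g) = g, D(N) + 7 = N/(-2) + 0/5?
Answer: 7056/361 ≈ 19.546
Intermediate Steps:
D(N) = -7 - N/2 (D(N) = -7 + (N/(-2) + 0/5) = -7 + (N*(-½) + 0*(⅕)) = -7 + (-N/2 + 0) = -7 - N/2)
K(y) = -4/y (K(y) = 2/((y*(-⅓))) + 2/y = 2/((-y/3)) + 2/y = 2*(-3/y) + 2/y = -6/y + 2/y = -4/y)
(K(D(5)) + a(4))² = (-4/(-7 - ½*5) + 4)² = (-4/(-7 - 5/2) + 4)² = (-4/(-19/2) + 4)² = (-4*(-2/19) + 4)² = (8/19 + 4)² = (84/19)² = 7056/361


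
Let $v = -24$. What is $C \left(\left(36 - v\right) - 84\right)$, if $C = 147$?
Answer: $-3528$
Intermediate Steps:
$C \left(\left(36 - v\right) - 84\right) = 147 \left(\left(36 - -24\right) - 84\right) = 147 \left(\left(36 + 24\right) - 84\right) = 147 \left(60 - 84\right) = 147 \left(-24\right) = -3528$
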